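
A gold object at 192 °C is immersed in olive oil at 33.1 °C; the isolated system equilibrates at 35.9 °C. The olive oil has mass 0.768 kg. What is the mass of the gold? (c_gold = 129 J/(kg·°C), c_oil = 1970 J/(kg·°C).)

|Q_gold| = |Q_oil|:
m×129×(192 − 35.9) = 0.768×1970×(35.9 − 33.1)
20137 m = 4236.3  ⇒  m ≈ 0.2104 kg

m ≈ 0.21 kg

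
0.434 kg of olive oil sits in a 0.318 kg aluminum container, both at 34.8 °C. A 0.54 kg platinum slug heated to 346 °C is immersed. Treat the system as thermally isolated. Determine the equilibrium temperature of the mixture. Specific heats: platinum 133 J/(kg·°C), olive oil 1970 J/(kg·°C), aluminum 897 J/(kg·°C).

T_f is the heat-capacity-weighted average of the initial temperatures:
T_f = (71.82×346 + 854.98×34.8 + 285.25×34.8) / (71.82 + 854.98 + 285.25)
    = 64530 / 1212 ≈ 53.24 °C

T_f ≈ 53.2 °C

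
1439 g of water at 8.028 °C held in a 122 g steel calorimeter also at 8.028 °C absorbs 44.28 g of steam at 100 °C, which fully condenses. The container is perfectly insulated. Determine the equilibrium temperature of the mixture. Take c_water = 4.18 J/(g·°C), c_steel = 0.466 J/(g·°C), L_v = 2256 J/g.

Energy conservation, ΣQ = 0:
steam→water at 100 °C releases m L_v = 44.28×2256 = 99896
  condensate cools 100→T: 44.28×4.18×(T − 100) = 185.09(T − 100)
  original water: 6015(T − 8.028)
  steel cup: 122×0.466×(T − 8.028) = 56.85(T − 8.028)
6257 T = 99896 + 18509 + 48745 = 167150
T ≈ 26.71 °C — below 100 °C, confirming all the steam condensed.

T_f ≈ 26.7 °C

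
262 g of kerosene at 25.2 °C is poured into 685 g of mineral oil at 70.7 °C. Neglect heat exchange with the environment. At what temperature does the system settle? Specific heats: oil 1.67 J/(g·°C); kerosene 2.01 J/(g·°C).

T_f ≈ 56.4 °C

Set heat shed by the hot body equal to heat absorbed by the cold body:
685×1.67×(70.7 − T) = 262×2.01×(T − 25.2)
1144(70.7 − T) = 526.62(T − 25.2)
1670.6 T = 94148  ⇒  T ≈ 56.36 °C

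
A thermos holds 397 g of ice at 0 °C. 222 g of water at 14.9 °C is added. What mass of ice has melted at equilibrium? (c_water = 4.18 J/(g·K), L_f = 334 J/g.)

Heat available from the water dropping to 0 °C: 222·4.18·14.9 = 13827 J.
Melting all 397 g of ice would need 397·334 = 132598 J.
Since 13827 < 132598 J, not all the ice melts; equilibrium is at 0 °C.
m_melted·334 = 13827  ⇒  m_melted ≈ 41.4 g.

m_melted ≈ 41.4 g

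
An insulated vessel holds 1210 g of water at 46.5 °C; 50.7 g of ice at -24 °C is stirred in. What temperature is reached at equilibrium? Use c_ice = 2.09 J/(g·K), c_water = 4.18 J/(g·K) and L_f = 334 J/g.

Taking heat into each body as positive, Σ m c ΔT = 0:
warm ice to 0 °C: 50.7·2.09·(0 − (-24)) = 2543.1
  fusion: m_ice L_f = 50.7·334 = 16934
  meltwater 0→T: 50.7·4.18·T = 211.93 T
  water: 5057.8(T − 46.5)
5269.7 T = 235188 − 19477 = 215711
T ≈ 40.93 °C — above 0 °C, consistent with complete melting.

T_f ≈ 40.9 °C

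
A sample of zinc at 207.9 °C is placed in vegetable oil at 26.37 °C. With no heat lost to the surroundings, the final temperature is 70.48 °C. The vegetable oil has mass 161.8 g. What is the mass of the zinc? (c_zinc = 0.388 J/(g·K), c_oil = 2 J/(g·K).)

m ≈ 268 g

Conservation of energy gives ΣQ = 0:
m×0.388×(70.48 − 207.9) + 161.8×2×(70.48 − 26.37) = 0
-53.32 m = -14274
m = -14274/-53.32 ≈ 267.7 g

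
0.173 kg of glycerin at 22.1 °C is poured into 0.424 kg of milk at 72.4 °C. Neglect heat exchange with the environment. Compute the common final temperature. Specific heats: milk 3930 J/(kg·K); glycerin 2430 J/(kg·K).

T_f ≈ 62.3 °C

Heat gained plus heat lost sum to zero:
0.424*3930*(T − 72.4) + 0.173*2430*(T − 22.1) = 0
1666.3(T − 72.4) + 420.39(T − 22.1) = 0
(1666.3 + 420.39) T = 1666.3*72.4 + 420.39*22.1
T = 129932/2086.7 ≈ 62.27 °C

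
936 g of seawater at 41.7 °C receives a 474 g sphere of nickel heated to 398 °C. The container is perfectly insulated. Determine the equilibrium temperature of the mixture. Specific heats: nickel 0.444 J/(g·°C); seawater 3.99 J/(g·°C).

T_f ≈ 60.7 °C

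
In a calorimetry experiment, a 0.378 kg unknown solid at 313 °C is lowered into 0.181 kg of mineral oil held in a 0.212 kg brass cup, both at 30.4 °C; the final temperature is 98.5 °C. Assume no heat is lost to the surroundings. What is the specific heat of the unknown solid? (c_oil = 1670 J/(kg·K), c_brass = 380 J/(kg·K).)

c ≈ 322 J/(kg·K)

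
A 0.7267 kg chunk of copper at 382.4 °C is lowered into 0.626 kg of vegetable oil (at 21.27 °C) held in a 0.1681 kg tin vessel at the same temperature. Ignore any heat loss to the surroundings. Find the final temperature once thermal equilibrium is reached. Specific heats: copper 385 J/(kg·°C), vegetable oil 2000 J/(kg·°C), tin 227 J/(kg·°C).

Net heat exchanged in the isolated system is zero:
0.7267×385×(T − 382.4) + 0.626×2000×(T − 21.27) + 0.1681×227×(T − 21.27) = 0
279.78(T − 382.4) + 1252(T − 21.27) + 38.16(T − 21.27) = 0
(279.78 + 1252 + 38.16) T = 279.78×382.4 + 1252×21.27 + 38.16×21.27
T = 134429/1569.9 ≈ 85.63 °C

T_f ≈ 85.6 °C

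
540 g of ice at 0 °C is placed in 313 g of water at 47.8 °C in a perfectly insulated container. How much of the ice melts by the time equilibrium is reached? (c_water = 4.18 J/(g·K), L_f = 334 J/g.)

Cooling the water to 0 °C releases 313×4.18×47.8 = 62539 J.
To melt every bit of ice: 540×334 = 180360 J.
That's not enough to melt it all — equilibrium is at 0 °C with ice remaining.
m_melt = 62539 / L_f = 187.2 g.

m_melted ≈ 187 g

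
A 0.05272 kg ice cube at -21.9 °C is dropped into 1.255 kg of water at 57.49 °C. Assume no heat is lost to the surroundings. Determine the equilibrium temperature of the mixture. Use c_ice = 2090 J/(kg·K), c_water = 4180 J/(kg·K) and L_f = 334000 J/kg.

Let T be the final temperature. ΣQ_i = 0:
warm ice to 0 °C: 0.05272·2090·(0 − (-21.9)) = 2413
  fusion: m_ice L_f = 0.05272·334000 = 17608
  warm the meltwater: 220.37 T
  water: 5245.9(T − 57.49)
5466.3 T = 301587 − 20022 = 281565
T ≈ 51.51 °C — above 0 °C, consistent with complete melting.

T_f ≈ 51.5 °C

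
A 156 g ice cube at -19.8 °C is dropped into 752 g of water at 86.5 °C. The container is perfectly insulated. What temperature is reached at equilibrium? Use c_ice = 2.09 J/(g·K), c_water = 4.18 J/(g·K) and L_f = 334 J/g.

T_f ≈ 56.2 °C

Net heat exchanged in the isolated system is zero:
ice -19.8→0 °C: 156×2.09×19.8 = 6455.6
  latent heat to melt: 156×334 = 52104
  meltwater 0→T: 156×4.18×T = 652.08 T
  water: 3143.4(T − 86.5)
3795.4 T = 271901 − 58560 = 213341
T ≈ 56.21 °C (positive, so assuming full melt was valid).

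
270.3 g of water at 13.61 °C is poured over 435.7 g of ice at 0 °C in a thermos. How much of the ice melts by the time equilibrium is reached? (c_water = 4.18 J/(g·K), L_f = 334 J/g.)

Water can give up m c ΔT = 270.3×4.18×13.61 = 15377 J before reaching 0 °C.
Melting all 435.7 g of ice would need 435.7×334 = 145524 J.
15377 J < 145524 J, so only part of the ice melts and the system sits at 0 °C.
m_melt = 15377 / L_f = 46.04 g.

m_melted ≈ 46 g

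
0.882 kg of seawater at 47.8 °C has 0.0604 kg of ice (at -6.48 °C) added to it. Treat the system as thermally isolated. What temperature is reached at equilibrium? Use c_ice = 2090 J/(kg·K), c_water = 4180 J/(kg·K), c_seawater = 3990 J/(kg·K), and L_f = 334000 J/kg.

Net heat exchanged in the isolated system is zero:
warm ice to 0 °C: 0.0604×2090×(0 − (-6.48)) = 818.01; latent heat to melt: 0.0604×334000 = 20174; warm the meltwater: 252.47 T; seawater cools: 0.882×3990×(T − 47.8) = 3519.2(T − 47.8)
3771.7 T = 168217 − 20992 = 147225
T ≈ 39.03 °C. Since T > 0 °C, the all-ice-melts assumption holds.

T_f ≈ 39.0 °C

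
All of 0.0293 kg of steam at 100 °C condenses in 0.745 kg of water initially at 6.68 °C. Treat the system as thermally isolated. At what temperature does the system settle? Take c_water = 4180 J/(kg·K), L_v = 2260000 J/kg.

T_f ≈ 30.7 °C

Sum of m c ΔT and latent-heat terms is zero:
steam→water at 100 °C releases m L_v = 0.0293·2260000 = 66218
  condensed water 100 °C→T: 122.47(T − 100)
  water warms: 0.745·4180·(T − 6.68) = 3114.1(T − 6.68)
3236.6 T = 66218 + 12247 + 20802 = 99268
T ≈ 30.67 °C — below 100 °C, confirming all the steam condensed.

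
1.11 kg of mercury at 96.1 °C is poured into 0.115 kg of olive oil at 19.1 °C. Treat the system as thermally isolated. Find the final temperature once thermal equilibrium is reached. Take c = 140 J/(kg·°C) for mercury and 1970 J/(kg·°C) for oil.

T_f ≈ 50.4 °C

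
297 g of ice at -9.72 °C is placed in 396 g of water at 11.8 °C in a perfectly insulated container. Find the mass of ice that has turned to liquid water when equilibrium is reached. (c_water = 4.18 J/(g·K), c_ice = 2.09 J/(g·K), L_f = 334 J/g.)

m_melted ≈ 40.4 g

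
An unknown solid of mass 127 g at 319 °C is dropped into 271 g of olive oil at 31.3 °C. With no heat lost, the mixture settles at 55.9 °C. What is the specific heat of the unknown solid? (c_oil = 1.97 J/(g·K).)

m_s c (T_s − T_f) = m_oil c_oil (T_f − T_0):
127·c·(319 − 55.9) = 271·1.97·(55.9 − 31.3)
33414 c = 13133  ⇒  c ≈ 0.393 J/(g·K)

c ≈ 0.393 J/(g·K)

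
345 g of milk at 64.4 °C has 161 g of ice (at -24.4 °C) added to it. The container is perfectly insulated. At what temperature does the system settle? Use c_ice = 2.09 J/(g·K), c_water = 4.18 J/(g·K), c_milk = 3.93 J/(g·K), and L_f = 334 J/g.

Heat gained plus heat lost sum to zero:
warm ice to 0 °C: 161·2.09·(0 − (-24.4)) = 8210.4; melt ice: 161·334 = 53774; meltwater 0→T: 161·4.18·T = 672.98 T; milk cools: 345·3.93·(T − 64.4) = 1355.9(T − 64.4)
2028.8 T = 87317 − 61984 = 25332
T ≈ 12.49 °C — above 0 °C, consistent with complete melting.

T_f ≈ 12.5 °C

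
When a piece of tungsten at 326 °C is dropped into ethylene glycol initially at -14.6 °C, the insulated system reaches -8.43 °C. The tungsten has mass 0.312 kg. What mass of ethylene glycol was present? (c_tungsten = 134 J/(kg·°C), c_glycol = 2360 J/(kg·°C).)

m ≈ 0.96 kg

Heat lost by the tungsten = heat gained by the glycol:
0.312·134·(326 − -8.43) = m·2360·(-8.43 − (-14.6))
14561 m = 13982  ⇒  m ≈ 0.9602 kg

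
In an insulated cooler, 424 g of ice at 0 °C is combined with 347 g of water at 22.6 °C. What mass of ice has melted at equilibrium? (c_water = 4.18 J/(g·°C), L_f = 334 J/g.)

m_melted ≈ 98.1 g

Water can give up m c ΔT = 347·4.18·22.6 = 32780 J before reaching 0 °C.
To melt every bit of ice: 424·334 = 141616 J.
Since 32780 < 141616 J, not all the ice melts; equilibrium is at 0 °C.
Mass melted = 32780/334 ≈ 98.14 g.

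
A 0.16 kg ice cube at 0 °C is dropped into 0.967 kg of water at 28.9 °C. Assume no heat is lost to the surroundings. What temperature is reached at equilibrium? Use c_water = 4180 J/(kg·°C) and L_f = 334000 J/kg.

Sum of m c ΔT and latent-heat terms is zero:
melt ice: 0.16·334000 = 53440
  meltwater 0→T: 0.16·4180·T = 668.8 T
  water: 4042.1(T − 28.9)
4710.9 T = 116816 − 53440 = 63376
T ≈ 13.45 °C (positive, so assuming full melt was valid).

T_f ≈ 13.5 °C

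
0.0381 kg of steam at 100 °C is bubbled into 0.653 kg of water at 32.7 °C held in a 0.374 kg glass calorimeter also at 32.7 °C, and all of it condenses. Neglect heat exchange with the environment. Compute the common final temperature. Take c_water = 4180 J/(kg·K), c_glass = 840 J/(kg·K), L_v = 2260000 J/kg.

T_f ≈ 62.9 °C

Energy conservation, ΣQ = 0:
steam→water at 100 °C releases m L_v = 0.0381×2260000 = 86106; condensed water 100 °C→T: 159.26(T − 100); water warms: 0.653×4180×(T − 32.7) = 2729.5(T − 32.7); glass cup: 0.374×840×(T − 32.7) = 314.16(T − 32.7)
3203 T = 86106 + 15926 + 99529 = 201561
T ≈ 62.93 °C, under the boiling point, so the assumption holds.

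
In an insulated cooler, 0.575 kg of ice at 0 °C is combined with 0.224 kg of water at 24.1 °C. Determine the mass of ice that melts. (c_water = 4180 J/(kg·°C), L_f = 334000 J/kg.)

m_melted ≈ 0.0676 kg

Water can give up m c ΔT = 0.224·4180·24.1 = 22565 J before reaching 0 °C.
To melt every bit of ice: 0.575·334000 = 192050 J.
Since 22565 < 192050 J, not all the ice melts; equilibrium is at 0 °C.
Mass melted = 22565/334000 ≈ 0.06756 kg.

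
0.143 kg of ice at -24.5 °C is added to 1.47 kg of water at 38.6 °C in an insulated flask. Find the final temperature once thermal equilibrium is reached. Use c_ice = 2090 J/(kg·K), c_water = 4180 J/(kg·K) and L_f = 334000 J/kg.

T_f ≈ 27.0 °C

Heat gained plus heat lost sum to zero:
ice -24.5→0 °C: 0.143·2090·24.5 = 7322.3
  melt ice: 0.143·334000 = 47762
  meltwater 0→T: 0.143·4180·T = 597.74 T
  water cools: 1.47·4180·(T − 38.6) = 6144.6(T − 38.6)
6742.3 T = 237182 − 55084 = 182097
T ≈ 27.01 °C (positive, so assuming full melt was valid).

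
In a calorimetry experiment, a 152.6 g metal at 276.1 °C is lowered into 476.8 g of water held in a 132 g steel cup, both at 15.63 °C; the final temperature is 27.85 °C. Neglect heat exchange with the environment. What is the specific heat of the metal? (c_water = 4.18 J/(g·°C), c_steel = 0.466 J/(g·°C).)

c ≈ 0.663 J/(g·°C)

Energy conservation, ΣQ = 0:
152.6·c·(27.85 − 276.1) + 476.8·4.18·(27.85 − 15.63) + 132·0.466·(27.85 − 15.63) = 0
-37883 c = -25106
c = -25106/-37883 ≈ 0.6627 J/(g·°C)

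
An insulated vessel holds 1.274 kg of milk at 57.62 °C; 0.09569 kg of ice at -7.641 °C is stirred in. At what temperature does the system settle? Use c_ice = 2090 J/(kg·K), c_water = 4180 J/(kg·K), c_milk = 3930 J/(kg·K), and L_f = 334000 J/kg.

T_f ≈ 47.2 °C

Energy balance with sensible and latent terms:
warm ice to 0 °C: 0.09569·2090·(0 − (-7.641)) = 1528.1
  fusion: m_ice L_f = 0.09569·334000 = 31960
  meltwater 0→T: 0.09569·4180·T = 399.98 T
  milk cools: 1.274·3930·(T − 57.62) = 5006.8(T − 57.62)
5406.8 T = 288493 − 33489 = 255004
T ≈ 47.16 °C (positive, so assuming full melt was valid).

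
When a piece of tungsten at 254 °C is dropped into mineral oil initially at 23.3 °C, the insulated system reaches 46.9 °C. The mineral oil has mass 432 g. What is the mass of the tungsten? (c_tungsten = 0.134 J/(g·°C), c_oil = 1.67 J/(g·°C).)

m ≈ 614 g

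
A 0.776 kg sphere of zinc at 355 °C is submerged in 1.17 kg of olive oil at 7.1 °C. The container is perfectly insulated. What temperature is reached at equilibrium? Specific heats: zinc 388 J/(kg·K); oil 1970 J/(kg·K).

T_f ≈ 47.3 °C

Conservation of energy gives ΣQ = 0:
0.776*388*(T − 355) + 1.17*1970*(T − 7.1) = 0
2606 T = 123251
T = 123251/2606 ≈ 47.30 °C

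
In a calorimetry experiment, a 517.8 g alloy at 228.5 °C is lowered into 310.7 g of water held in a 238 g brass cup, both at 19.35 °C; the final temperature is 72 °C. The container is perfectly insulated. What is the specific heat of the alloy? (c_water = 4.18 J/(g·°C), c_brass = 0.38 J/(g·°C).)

Heat gained plus heat lost sum to zero:
517.8×c×(72 − 228.5) + 310.7×4.18×(72 − 19.35) + 238×0.38×(72 − 19.35) = 0
-81036 c = -73140
c = -73140/-81036 ≈ 0.9026 J/(g·°C)

c ≈ 0.903 J/(g·°C)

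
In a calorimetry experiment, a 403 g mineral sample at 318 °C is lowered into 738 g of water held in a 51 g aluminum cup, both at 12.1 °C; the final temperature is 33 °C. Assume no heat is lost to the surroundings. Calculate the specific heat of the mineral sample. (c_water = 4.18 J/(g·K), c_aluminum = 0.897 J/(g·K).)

Let T be the final temperature. ΣQ_i = 0:
403×c×(33 − 318) + 738×4.18×(33 − 12.1) + 51×0.897×(33 − 12.1) = 0
-114855 c = -65429
c = -65429/-114855 ≈ 0.5697 J/(g·K)

c ≈ 0.57 J/(g·K)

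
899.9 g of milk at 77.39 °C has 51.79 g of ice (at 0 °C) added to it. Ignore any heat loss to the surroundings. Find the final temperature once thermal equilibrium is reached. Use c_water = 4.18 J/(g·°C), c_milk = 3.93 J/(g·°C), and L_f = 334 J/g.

T_f ≈ 68.3 °C

Net heat exchanged in the isolated system is zero:
fusion: m_ice L_f = 51.79×334 = 17298; meltwater 0→T: 51.79×4.18×T = 216.48 T; milk cools: 899.9×3.93×(T − 77.39) = 3536.6(T − 77.39)
3753.1 T = 273698 − 17298 = 256400
T ≈ 68.32 °C — above 0 °C, consistent with complete melting.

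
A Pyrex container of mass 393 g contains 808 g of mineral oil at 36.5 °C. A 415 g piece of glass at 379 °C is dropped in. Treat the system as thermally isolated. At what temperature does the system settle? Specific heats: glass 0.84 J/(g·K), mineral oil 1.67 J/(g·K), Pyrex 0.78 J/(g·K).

T_f ≈ 96.1 °C

With ΣQ=0 the equilibrium temperature is the m·c-weighted mean:
T_f = (348.6×379 + 1349.4×36.5 + 306.54×36.5) / (348.6 + 1349.4 + 306.54)
    = 192560 / 2004.5 ≈ 96.06 °C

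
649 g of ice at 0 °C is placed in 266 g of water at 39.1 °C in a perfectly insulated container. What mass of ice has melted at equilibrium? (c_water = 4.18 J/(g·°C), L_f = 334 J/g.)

m_melted ≈ 130 g

Heat available from the water dropping to 0 °C: 266×4.18×39.1 = 43475 J.
To melt every bit of ice: 649×334 = 216766 J.
43475 J < 216766 J, so only part of the ice melts and the system sits at 0 °C.
Mass melted = 43475/334 ≈ 130.2 g.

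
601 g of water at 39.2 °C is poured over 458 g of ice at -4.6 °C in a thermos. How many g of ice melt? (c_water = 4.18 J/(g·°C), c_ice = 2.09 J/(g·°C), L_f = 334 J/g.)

Heat available from the water dropping to 0 °C: 601·4.18·39.2 = 98477 J.
Warming the ice to 0 °C takes 458·2.09·4.6 = 4403.2 J, leaving 94074 J for melting.
To melt every bit of ice: 458·334 = 152972 J.
That's not enough to melt it all — equilibrium is at 0 °C with ice remaining.
m_melt = 94074 / L_f = 281.7 g.

m_melted ≈ 282 g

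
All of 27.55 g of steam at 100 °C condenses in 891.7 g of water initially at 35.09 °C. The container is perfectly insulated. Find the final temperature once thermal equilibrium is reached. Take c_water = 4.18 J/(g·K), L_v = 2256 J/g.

T_f ≈ 53.2 °C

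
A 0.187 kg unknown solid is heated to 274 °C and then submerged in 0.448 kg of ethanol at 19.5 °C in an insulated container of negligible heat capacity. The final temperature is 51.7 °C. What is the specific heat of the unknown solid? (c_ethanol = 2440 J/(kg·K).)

c ≈ 847 J/(kg·K)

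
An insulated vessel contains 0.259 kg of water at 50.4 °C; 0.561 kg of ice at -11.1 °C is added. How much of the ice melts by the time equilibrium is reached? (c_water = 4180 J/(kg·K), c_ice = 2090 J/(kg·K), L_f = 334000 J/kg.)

m_melted ≈ 0.124 kg

Water can give up m c ΔT = 0.259×4180×50.4 = 54564 J before reaching 0 °C.
Warming the ice to 0 °C takes 0.561×2090×11.1 = 13015 J, leaving 41549 J for melting.
To melt every bit of ice: 0.561×334000 = 187374 J.
Since 41549 < 187374 J, not all the ice melts; equilibrium is at 0 °C.
Mass melted = 41549/334000 ≈ 0.1244 kg.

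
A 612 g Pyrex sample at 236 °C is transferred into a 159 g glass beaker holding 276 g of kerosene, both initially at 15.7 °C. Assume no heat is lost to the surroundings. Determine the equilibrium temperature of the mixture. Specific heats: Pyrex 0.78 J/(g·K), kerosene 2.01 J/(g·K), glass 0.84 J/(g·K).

T_f ≈ 105.9 °C

Heat gained plus heat lost sum to zero:
612·0.78·(T − 236) + 276·2.01·(T − 15.7) + 159·0.84·(T − 15.7) = 0
477.36(T − 236) + 554.76(T − 15.7) + 133.56(T − 15.7) = 0
(477.36 + 554.76 + 133.56) T = 477.36·236 + 554.76·15.7 + 133.56·15.7
T ≈ 105.92 °C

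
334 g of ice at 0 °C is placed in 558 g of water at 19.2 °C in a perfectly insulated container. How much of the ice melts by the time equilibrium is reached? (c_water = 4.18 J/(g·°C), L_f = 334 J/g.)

m_melted ≈ 134 g

Heat available from the water dropping to 0 °C: 558×4.18×19.2 = 44783 J.
To melt every bit of ice: 334×334 = 111556 J.
That's not enough to melt it all — equilibrium is at 0 °C with ice remaining.
m_melt = 44783 / L_f = 134.1 g.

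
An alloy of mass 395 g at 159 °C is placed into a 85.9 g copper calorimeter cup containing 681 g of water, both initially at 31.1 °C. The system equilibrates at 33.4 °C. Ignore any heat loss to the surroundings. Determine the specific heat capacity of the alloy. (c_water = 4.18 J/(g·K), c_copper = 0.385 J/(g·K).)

c ≈ 0.133 J/(g·K)

Let T be the final temperature. ΣQ_i = 0:
395×c×(33.4 − 159) + 681×4.18×(33.4 − 31.1) + 85.9×0.385×(33.4 − 31.1) = 0
-49612 c = -6623.2
c = -6623.2/-49612 ≈ 0.1335 J/(g·K)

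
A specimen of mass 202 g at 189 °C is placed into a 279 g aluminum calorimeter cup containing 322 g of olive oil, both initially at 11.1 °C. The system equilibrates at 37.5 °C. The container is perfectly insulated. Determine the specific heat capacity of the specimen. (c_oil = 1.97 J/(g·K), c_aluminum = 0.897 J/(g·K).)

Taking heat into each body as positive, Σ m c ΔT = 0:
202×c×(37.5 − 189) + 322×1.97×(37.5 − 11.1) + 279×0.897×(37.5 − 11.1) = 0
-30603 c = -23354
c = -23354/-30603 ≈ 0.7631 J/(g·K)

c ≈ 0.763 J/(g·K)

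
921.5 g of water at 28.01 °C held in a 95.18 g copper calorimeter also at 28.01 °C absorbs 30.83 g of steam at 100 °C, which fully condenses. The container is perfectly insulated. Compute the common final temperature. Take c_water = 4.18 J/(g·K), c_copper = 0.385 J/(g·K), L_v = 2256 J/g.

Setting the total heat transfer to zero:
steam→water at 100 °C releases m L_v = 30.83·2256 = 69552; condensed water 100 °C→T: 128.87(T − 100); water warms: 921.5·4.18·(T − 28.01) = 3851.9(T − 28.01); cup: 36.64(T − 28.01)
4017.4 T = 69552 + 12887 + 108917 = 191357
T ≈ 47.63 °C — below 100 °C, confirming all the steam condensed.

T_f ≈ 47.6 °C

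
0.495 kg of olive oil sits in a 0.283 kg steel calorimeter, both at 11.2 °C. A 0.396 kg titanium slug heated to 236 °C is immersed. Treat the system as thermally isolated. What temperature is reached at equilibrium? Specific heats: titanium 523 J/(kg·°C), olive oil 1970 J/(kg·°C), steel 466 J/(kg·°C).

T_f ≈ 46.6 °C

Taking heat into each body as positive, Σ m c ΔT = 0:
0.396×523×(T − 236) + 0.495×1970×(T − 11.2) + 0.283×466×(T − 11.2) = 0
(207.11 + 975.15 + 131.88) T = 207.11×236 + 975.15×11.2 + 131.88×11.2
T = 61276/1314.1 ≈ 46.63 °C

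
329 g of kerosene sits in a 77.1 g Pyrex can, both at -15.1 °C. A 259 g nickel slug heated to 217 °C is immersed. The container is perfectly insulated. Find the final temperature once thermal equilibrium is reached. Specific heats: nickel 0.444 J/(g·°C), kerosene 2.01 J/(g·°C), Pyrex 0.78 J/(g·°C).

T_f ≈ 16.8 °C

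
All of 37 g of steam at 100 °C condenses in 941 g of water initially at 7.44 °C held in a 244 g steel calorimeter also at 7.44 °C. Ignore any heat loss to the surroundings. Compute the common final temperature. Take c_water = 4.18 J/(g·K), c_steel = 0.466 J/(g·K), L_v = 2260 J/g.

Heat gained plus heat lost sum to zero:
latent heat released on condensation: 37×2260 = 83620; condensate cools 100→T: 37×4.18×(T − 100) = 154.66(T − 100); original water: 3933.4(T − 7.44); cup: 113.7(T − 7.44)
4201.7 T = 83620 + 15466 + 30110 = 129196
T ≈ 30.75 °C — below 100 °C, confirming all the steam condensed.

T_f ≈ 30.7 °C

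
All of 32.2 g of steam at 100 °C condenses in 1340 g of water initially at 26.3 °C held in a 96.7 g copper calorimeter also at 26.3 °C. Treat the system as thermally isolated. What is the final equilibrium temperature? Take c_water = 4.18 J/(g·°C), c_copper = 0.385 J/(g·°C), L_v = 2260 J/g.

T_f ≈ 40.6 °C

Energy conservation, ΣQ = 0:
condense steam: −32.2·2260 = −72772
  condensate cools 100→T: 32.2·4.18·(T − 100) = 134.6(T − 100)
  original water: 5601.2(T − 26.3)
  copper cup: 96.7·0.385·(T − 26.3) = 37.23(T − 26.3)
5773 T = 72772 + 13460 + 148291 = 234522
T ≈ 40.62 °C (< 100 °C, so full condensation is consistent).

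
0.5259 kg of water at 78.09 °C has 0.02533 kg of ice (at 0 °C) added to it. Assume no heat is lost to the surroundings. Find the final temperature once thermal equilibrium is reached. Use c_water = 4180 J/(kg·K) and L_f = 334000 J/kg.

T_f ≈ 70.8 °C

Conservation of energy gives ΣQ = 0:
latent heat to melt: 0.02533·334000 = 8460.2
  warm the meltwater: 105.88 T
  water: 2198.3(T − 78.09)
2304.1 T = 171662 − 8460.2 = 163202
T ≈ 70.83 °C. Since T > 0 °C, the all-ice-melts assumption holds.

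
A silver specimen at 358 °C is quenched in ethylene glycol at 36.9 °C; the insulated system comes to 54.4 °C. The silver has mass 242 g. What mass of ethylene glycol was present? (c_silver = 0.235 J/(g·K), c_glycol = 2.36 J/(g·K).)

m ≈ 418 g

Heat lost by the silver = heat gained by the glycol:
242×0.235×(358 − 54.4) = m×2.36×(54.4 − 36.9)
41.3 m = 17266  ⇒  m ≈ 418.1 g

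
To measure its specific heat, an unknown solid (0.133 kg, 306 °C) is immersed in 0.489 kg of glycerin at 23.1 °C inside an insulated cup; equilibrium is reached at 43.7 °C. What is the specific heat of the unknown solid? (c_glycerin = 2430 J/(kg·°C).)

c ≈ 702 J/(kg·°C)

Let T be the final temperature. ΣQ_i = 0:
0.133·c·(43.7 − 306) + 0.489·2430·(43.7 − 23.1) = 0
-34.89 c = -24478
c = -24478/-34.89 ≈ 701.7 J/(kg·°C)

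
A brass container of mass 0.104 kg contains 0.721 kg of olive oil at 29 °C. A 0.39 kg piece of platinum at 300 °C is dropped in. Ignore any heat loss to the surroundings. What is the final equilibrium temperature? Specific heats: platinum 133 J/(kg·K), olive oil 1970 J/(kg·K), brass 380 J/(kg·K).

Taking heat into each body as positive, Σ m c ΔT = 0:
0.39×133×(T − 300) + 0.721×1970×(T − 29) + 0.104×380×(T − 29) = 0
1511.8 T = 57898
T = 57898/1511.8 ≈ 38.30 °C

T_f ≈ 38.3 °C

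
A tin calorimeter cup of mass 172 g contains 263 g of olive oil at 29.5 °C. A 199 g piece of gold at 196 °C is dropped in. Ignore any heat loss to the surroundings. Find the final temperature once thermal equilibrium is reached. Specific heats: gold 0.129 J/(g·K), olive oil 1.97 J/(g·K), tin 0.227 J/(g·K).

T_f = Σ m_i c_i T_i / Σ m_i c_i:
T_f = (25.67×196 + 518.11×29.5 + 39.04×29.5) / (25.67 + 518.11 + 39.04)
    = 21468 / 582.83 ≈ 36.83 °C

T_f ≈ 36.8 °C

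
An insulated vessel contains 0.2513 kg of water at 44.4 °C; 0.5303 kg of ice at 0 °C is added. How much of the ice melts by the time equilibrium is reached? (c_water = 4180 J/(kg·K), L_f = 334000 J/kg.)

Heat available from the water dropping to 0 °C: 0.2513×4180×44.4 = 46639 J.
To melt every bit of ice: 0.5303×334000 = 177120 J.
Since 46639 < 177120 J, not all the ice melts; equilibrium is at 0 °C.
m_melt = 46639 / L_f = 0.1396 kg.

m_melted ≈ 0.14 kg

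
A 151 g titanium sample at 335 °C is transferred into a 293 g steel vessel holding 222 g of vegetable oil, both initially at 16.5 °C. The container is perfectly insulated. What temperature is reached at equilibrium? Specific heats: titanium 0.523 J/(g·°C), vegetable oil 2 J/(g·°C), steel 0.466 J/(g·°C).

Let T be the final temperature. ΣQ_i = 0:
151×0.523×(T − 335) + 222×2×(T − 16.5) + 293×0.466×(T − 16.5) = 0
78.97(T − 335) + 444(T − 16.5) + 136.54(T − 16.5) = 0
(78.97 + 444 + 136.54) T = 78.97×335 + 444×16.5 + 136.54×16.5
T = 36035 / 659.51 = 54.6 °C

T_f ≈ 54.6 °C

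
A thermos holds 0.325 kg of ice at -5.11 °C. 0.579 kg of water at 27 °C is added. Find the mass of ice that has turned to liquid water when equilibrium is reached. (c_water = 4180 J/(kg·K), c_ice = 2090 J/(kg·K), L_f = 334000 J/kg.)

Cooling the water to 0 °C releases 0.579·4180·27 = 65346 J.
Of that, 0.325·2090·5.11 = 3471 J goes to bring the ice to 0 °C, leaving 61875 J.
To melt every bit of ice: 0.325·334000 = 108550 J.
That's not enough to melt it all — equilibrium is at 0 °C with ice remaining.
m_melt = 61875 / L_f = 0.1853 kg.

m_melted ≈ 0.185 kg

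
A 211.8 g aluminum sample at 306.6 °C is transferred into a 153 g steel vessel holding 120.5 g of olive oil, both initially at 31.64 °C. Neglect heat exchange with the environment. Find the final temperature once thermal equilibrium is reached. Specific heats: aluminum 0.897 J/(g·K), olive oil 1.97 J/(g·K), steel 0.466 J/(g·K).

With ΣQ=0 the equilibrium temperature is the m·c-weighted mean:
T_f = (189.98*306.6 + 237.38*31.64 + 71.3*31.64) / (189.98 + 237.38 + 71.3)
    = 68016 / 498.67 ≈ 136.40 °C

T_f ≈ 136.4 °C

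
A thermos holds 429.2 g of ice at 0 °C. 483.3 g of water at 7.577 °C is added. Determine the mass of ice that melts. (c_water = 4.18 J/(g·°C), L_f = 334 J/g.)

Cooling the water to 0 °C releases 483.3·4.18·7.577 = 15307 J.
To melt every bit of ice: 429.2·334 = 143353 J.
That's not enough to melt it all — equilibrium is at 0 °C with ice remaining.
m_melt = 15307 / L_f = 45.83 g.

m_melted ≈ 45.8 g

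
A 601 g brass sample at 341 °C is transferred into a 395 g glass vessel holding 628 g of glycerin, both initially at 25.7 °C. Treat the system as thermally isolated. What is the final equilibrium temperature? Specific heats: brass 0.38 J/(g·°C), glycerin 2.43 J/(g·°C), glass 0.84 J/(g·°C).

T_f ≈ 60.2 °C

Setting the total heat transfer to zero:
601*0.38*(T − 341) + 628*2.43*(T − 25.7) + 395*0.84*(T − 25.7) = 0
228.38(T − 341) + 1526(T − 25.7) + 331.8(T − 25.7) = 0
(228.38 + 1526 + 331.8) T = 228.38*341 + 1526*25.7 + 331.8*25.7
T = 125624/2086.2 ≈ 60.22 °C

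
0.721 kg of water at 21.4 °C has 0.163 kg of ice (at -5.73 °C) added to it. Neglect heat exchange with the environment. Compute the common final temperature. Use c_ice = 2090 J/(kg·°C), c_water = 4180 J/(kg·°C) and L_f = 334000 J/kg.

T_f ≈ 2.2 °C

Let T be the final temperature. ΣQ_i = 0:
ice -5.73→0 °C: 0.163×2090×5.73 = 1952
  melt ice: 0.163×334000 = 54442
  warm the meltwater: 681.34 T
  water cools: 0.721×4180×(T − 21.4) = 3013.8(T − 21.4)
3695.1 T = 64495 − 56394 = 8100.9
T ≈ 2.19 °C. Since T > 0 °C, the all-ice-melts assumption holds.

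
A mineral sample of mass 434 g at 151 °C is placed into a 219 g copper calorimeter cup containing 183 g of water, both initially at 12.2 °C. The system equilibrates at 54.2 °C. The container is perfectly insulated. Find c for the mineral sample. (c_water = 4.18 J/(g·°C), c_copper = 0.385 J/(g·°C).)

Net heat exchanged in the isolated system is zero:
434×c×(54.2 − 151) + 183×4.18×(54.2 − 12.2) + 219×0.385×(54.2 − 12.2) = 0
-42011 c = -35669
c = -35669/-42011 ≈ 0.849 J/(g·°C)

c ≈ 0.849 J/(g·°C)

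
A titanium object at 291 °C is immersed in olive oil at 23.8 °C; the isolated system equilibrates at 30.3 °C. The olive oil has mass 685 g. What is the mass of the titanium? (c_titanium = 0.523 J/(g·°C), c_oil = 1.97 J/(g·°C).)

m ≈ 64.3 g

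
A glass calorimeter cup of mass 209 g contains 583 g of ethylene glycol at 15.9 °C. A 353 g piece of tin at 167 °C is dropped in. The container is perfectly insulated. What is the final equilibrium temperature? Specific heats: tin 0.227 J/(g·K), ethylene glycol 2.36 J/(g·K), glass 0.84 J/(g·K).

T_f ≈ 23.3 °C

T_f is the heat-capacity-weighted average of the initial temperatures:
T_f = (80.13*167 + 1375.9*15.9 + 175.56*15.9) / (80.13 + 1375.9 + 175.56)
    = 38050 / 1631.6 ≈ 23.32 °C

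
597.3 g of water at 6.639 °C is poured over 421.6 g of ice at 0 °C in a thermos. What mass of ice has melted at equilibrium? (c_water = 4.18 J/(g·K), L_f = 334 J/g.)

m_melted ≈ 49.6 g

Cooling the water to 0 °C releases 597.3·4.18·6.639 = 16576 J.
Melting all 421.6 g of ice would need 421.6·334 = 140814 J.
16576 J < 140814 J, so only part of the ice melts and the system sits at 0 °C.
m_melted·334 = 16576  ⇒  m_melted ≈ 49.63 g.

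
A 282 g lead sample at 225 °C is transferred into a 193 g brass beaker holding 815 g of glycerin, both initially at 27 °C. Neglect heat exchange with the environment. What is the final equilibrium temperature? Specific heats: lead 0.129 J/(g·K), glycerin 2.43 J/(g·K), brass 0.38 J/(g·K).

T_f ≈ 30.4 °C

Heat gained plus heat lost sum to zero:
282·0.129·(T − 225) + 815·2.43·(T − 27) + 193·0.38·(T − 27) = 0
(36.38 + 1980.5 + 73.34) T = 36.38·225 + 1980.5·27 + 73.34·27
T = 63637 / 2090.2 = 30.4 °C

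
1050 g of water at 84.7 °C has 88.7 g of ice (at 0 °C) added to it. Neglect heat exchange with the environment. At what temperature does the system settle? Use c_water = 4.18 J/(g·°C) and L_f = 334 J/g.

T_f ≈ 71.9 °C

Setting the total heat transfer to zero:
fusion: m_ice L_f = 88.7×334 = 29626
  warm the meltwater: 370.77 T
  water: 4389(T − 84.7)
4759.8 T = 371748 − 29626 = 342122
T ≈ 71.88 °C — above 0 °C, consistent with complete melting.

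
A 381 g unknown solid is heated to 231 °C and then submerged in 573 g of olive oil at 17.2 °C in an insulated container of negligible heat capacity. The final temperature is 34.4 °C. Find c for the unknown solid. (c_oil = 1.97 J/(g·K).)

c ≈ 0.259 J/(g·K)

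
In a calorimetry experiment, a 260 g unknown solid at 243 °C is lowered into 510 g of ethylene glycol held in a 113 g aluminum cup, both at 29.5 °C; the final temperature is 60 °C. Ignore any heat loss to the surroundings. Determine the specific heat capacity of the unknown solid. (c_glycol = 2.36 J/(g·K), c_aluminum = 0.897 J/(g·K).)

c ≈ 0.837 J/(g·K)

Energy conservation, ΣQ = 0:
260·c·(60 − 243) + 510·2.36·(60 − 29.5) + 113·0.897·(60 − 29.5) = 0
-47580 c = -39801
c = -39801/-47580 ≈ 0.8365 J/(g·K)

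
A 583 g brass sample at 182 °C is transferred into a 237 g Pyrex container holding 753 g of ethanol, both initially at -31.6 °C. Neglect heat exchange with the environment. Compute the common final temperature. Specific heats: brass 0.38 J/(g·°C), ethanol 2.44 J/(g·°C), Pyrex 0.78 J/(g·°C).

T_f ≈ -10.5 °C

With ΣQ=0 the equilibrium temperature is the m·c-weighted mean:
T_f = (221.54*182 + 1837.3*(-31.6) + 184.86*(-31.6)) / (221.54 + 1837.3 + 184.86)
    = -23581 / 2243.7 ≈ -10.51 °C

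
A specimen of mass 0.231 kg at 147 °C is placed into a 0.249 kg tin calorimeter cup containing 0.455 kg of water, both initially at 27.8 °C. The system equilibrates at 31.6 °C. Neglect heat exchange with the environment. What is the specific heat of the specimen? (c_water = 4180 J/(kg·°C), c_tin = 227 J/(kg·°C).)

c ≈ 279 J/(kg·°C)

Heat gained plus heat lost sum to zero:
0.231·c·(31.6 − 147) + 0.455·4180·(31.6 − 27.8) + 0.249·227·(31.6 − 27.8) = 0
-26.66 c = -7442
c = -7442/-26.66 ≈ 279.2 J/(kg·°C)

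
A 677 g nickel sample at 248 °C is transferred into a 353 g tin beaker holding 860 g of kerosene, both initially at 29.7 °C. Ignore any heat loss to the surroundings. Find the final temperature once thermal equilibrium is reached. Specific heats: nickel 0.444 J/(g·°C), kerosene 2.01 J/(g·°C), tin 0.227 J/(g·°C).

T_f ≈ 60.8 °C

With ΣQ=0 the equilibrium temperature is the m·c-weighted mean:
T_f = (300.59×248 + 1728.6×29.7 + 80.13×29.7) / (300.59 + 1728.6 + 80.13)
    = 128265 / 2109.3 ≈ 60.81 °C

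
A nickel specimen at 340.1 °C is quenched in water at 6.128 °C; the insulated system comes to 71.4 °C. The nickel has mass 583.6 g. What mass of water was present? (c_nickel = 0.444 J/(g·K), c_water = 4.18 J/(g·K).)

Conservation of energy gives ΣQ = 0:
583.6×0.444×(71.4 − 340.1) + m×4.18×(71.4 − 6.128) = 0
272.84 m = 69625
m = 69625/272.84 ≈ 255.2 g

m ≈ 255 g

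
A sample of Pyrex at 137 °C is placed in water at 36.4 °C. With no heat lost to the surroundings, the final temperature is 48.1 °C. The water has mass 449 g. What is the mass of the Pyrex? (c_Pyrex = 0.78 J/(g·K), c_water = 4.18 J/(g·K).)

m ≈ 317 g

Heat lost by the Pyrex = heat gained by the water:
m·0.78·(137 − 48.1) = 449·4.18·(48.1 − 36.4)
69.34 m = 21959  ⇒  m ≈ 316.7 g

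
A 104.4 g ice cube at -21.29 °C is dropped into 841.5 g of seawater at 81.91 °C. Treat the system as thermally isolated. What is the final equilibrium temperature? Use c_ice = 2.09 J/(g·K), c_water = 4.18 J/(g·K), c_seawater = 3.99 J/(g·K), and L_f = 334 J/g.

T_f ≈ 62.1 °C

Net heat exchanged in the isolated system is zero:
warm ice to 0 °C: 104.4·2.09·(0 − (-21.29)) = 4645.4; melt ice: 104.4·334 = 34870; warm the meltwater: 436.39 T; seawater cools: 841.5·3.99·(T − 81.91) = 3357.6(T − 81.91)
3794 T = 275020 − 39515 = 235505
T ≈ 62.07 °C. Since T > 0 °C, the all-ice-melts assumption holds.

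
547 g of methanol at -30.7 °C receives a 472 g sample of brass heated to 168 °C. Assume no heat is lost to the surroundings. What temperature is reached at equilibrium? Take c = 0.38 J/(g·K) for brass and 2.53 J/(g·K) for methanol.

Net heat exchanged in the isolated system is zero:
472×0.38×(T − 168) + 547×2.53×(T − (-30.7)) = 0
(179.36 + 1383.9) T = 179.36×168 + 1383.9×(-30.7)
T = -12354/1563.3 ≈ -7.90 °C

T_f ≈ -7.9 °C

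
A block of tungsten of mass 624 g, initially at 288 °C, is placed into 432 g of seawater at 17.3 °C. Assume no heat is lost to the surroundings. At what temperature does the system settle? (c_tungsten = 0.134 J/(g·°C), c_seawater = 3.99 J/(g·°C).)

Net heat exchanged in the isolated system is zero:
624*0.134*(T − 288) + 432*3.99*(T − 17.3) = 0
83.62(T − 288) + 1723.7(T − 17.3) = 0
(83.62 + 1723.7) T = 83.62*288 + 1723.7*17.3
T = 53901 / 1807.3 = 29.8 °C

T_f ≈ 29.8 °C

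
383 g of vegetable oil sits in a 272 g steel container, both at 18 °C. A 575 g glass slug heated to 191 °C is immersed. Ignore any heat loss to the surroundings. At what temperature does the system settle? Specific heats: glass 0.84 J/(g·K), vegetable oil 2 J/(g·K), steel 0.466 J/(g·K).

T_f ≈ 78.7 °C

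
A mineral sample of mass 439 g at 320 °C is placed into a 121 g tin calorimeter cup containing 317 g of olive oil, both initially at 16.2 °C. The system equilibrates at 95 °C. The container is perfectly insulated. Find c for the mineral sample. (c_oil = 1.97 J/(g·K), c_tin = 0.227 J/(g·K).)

Heat gained plus heat lost sum to zero:
439·c·(95 − 320) + 317·1.97·(95 − 16.2) + 121·0.227·(95 − 16.2) = 0
-98775 c = -51374
c = -51374/-98775 ≈ 0.5201 J/(g·K)

c ≈ 0.52 J/(g·K)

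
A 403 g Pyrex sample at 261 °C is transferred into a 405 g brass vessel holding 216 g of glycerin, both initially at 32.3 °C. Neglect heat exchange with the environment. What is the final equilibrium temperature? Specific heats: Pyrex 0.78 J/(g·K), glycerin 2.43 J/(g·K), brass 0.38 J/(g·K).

Net heat exchanged in the isolated system is zero:
403·0.78·(T − 261) + 216·2.43·(T − 32.3) + 405·0.38·(T − 32.3) = 0
(314.34 + 524.88 + 153.9) T = 314.34·261 + 524.88·32.3 + 153.9·32.3
T = 103967 / 993.12 = 105 °C

T_f ≈ 104.7 °C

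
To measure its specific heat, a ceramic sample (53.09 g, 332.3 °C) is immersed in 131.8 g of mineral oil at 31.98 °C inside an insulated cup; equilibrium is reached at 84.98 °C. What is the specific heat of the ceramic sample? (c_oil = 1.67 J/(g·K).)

c ≈ 0.888 J/(g·K)

Conservation of energy gives ΣQ = 0:
53.09·c·(84.98 − 332.3) + 131.8·1.67·(84.98 − 31.98) = 0
-13130 c = -11666
c = -11666/-13130 ≈ 0.8885 J/(g·K)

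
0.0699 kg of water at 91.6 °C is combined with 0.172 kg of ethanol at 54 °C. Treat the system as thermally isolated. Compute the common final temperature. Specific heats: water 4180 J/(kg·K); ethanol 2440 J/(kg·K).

Net heat exchanged in the isolated system is zero:
0.0699×4180×(T − 91.6) + 0.172×2440×(T − 54) = 0
711.86 T = 49427
T = 49427/711.86 ≈ 69.43 °C

T_f ≈ 69.4 °C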